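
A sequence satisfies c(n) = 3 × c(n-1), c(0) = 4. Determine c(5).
Computing step by step:
c(0) = 4
c(1) = 3 × 4 = 12
c(2) = 3 × 12 = 36
c(3) = 3 × 36 = 108
c(4) = 3 × 108 = 324
c(5) = 3 × 324 = 972

972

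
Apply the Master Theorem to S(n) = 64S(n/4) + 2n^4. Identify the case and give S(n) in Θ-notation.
Master Theorem template: S(n) = a·S(n/b) + f(n).
Here: a=64, b=4, f(n)=2n^4
Compute log_b(a) = log_4(64) = 3.
f(n) = 2n^4 = Ω(n^(3+ε)) with ε = 1, and the regularity condition holds (a·f(n/b) = (a/b^4)·f(n) with a/b^4 = 4^-1 < 1). Case 3: S(n) = Θ(f(n)) = Θ(n^4).

Case 3: S(n) = Θ(n^4)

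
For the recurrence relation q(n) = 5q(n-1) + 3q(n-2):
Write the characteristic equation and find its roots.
Substitute q(n) = rⁿ and divide through by rⁿ⁻²: r² - 5r - 3 = 0
Discriminant: 5² + 4·3 = 37, not a perfect square, so by the quadratic formula r = (5 ± √37)/2.
General solution: q(n) = A·r₁ⁿ + B·r₂ⁿ where r₁,r₂ = (5 ± √37)/2

Characteristic: r² - 5r - 3 = 0, Roots: r = (5 ± √37)/2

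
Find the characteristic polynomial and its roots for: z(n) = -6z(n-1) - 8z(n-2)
Substitute z(n) = rⁿ and divide through by rⁿ⁻²: r² + 6r + 8 = 0
Factor: (r + 2)(r + 4) = 0, so r = -2, -4.
General solution: z(n) = A·(-2)ⁿ + B·(-4)ⁿ

Characteristic: r² + 6r + 8 = 0, Roots: r = -2, -4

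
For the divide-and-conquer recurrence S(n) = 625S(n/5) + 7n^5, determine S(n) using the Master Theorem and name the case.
Master Theorem template: S(n) = a·S(n/b) + f(n).
Here: a=625, b=5, f(n)=7n^5
Compute log_b(a) = log_5(625) = 4.
f(n) = 7n^5 = Ω(n^(4+ε)) with ε = 1, and the regularity condition holds (a·f(n/b) = (a/b^5)·f(n) with a/b^5 = 5^-1 < 1). Case 3: S(n) = Θ(f(n)) = Θ(n^5).

Case 3: S(n) = Θ(n^5)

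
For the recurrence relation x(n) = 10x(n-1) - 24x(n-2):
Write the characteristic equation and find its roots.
Substitute x(n) = rⁿ and divide through by rⁿ⁻²: r² - 10r + 24 = 0
Factor: (r - 4)(r - 6) = 0, so r = 4, 6.
General solution: x(n) = A·4ⁿ + B·6ⁿ

Characteristic: r² - 10r + 24 = 0, Roots: r = 4, 6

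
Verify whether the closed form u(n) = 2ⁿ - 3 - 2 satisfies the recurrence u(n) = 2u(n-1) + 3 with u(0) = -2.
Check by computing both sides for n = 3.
From the recurrence with u(0) = -2:
  u(0) = -2, u(1) = -1, u(2) = 1, u(3) = 5
  so the recurrence gives u(3) = 5.
From the proposed closed form u(n) = 2ⁿ - 3 - 2:
  u(3) = 3.
The recurrence gives 5 but the closed form gives 3, so the closed form does not satisfy the recurrence.

No, the closed form is incorrect.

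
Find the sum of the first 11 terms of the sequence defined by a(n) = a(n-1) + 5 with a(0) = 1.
Computing the sequence terms: 1, 6, 11, 16, 21, 26, 31, 36, 41, 46, 51
Adding these values together:

286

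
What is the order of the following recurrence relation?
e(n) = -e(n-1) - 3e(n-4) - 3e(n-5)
The order is the largest lag k for which e(n-k) appears. Here the deepest term is e(n-5), so the order is 5.

Order 5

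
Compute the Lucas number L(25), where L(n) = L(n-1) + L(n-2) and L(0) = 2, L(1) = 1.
Computing the sequence terms:
2, 1, 3, 4, 7, 11, 18, 29, 47, 76, 123, 199, 322, 521, 843, 1364, 2207, 3571, 5778, 9349, 15127, 24476, 39603, 64079, 103682, 167761

167761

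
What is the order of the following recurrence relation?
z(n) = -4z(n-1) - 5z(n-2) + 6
The order is the largest lag k for which z(n-k) appears. Here the deepest term is z(n-2) (the 6 term is non-homogeneous and does not affect the order), so the order is 2.

Order 2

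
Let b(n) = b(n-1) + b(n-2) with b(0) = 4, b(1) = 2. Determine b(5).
Computing the sequence terms:
4, 2, 6, 8, 14, 22

22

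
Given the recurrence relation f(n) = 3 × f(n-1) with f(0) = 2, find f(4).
Computing step by step:
f(0) = 2
f(1) = 3 × 2 = 6
f(2) = 3 × 6 = 18
f(3) = 3 × 18 = 54
f(4) = 3 × 54 = 162

162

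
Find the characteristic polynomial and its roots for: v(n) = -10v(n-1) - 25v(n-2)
Substitute v(n) = rⁿ and divide through by rⁿ⁻²: r² + 10r + 25 = 0
Factor: (r + 5)² = 0, so r = -5 (double root).
General solution: v(n) = (A + Bn)·(-5)ⁿ

Characteristic: r² + 10r + 25 = 0, Roots: r = -5 (double root)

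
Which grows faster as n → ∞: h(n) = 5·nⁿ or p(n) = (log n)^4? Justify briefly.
Comparing growth rates:
Growth-rate hierarchy: log n ≺ any polynomial ≺ any exponential cⁿ (c>1) ≺ n! ≺ nⁿ.
super-exponential nⁿ dominates polylogarithmic (log n)^4 asymptotically.

h(n) grows faster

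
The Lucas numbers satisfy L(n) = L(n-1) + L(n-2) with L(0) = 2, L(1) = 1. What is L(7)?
Computing the sequence terms:
2, 1, 3, 4, 7, 11, 18, 29

29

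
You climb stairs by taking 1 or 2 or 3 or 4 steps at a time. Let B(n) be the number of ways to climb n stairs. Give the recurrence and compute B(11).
Condition on the size of the last step (1 to 4): before it there were n-1, …, n-4 stairs climbed, and these cases are disjoint, so B(n) = B(n-1) + B(n-2) + B(n-3) + B(n-4) (order-4 linear recurrence).
Initial conditions by direct count (compositions of i into parts ≤ 4): B(1) = 1; B(2) = 2; B(3) = 4; B(4) = 8.
Iterating the recurrence: B(5) = 15, B(6) = 29, B(7) = 56, B(8) = 108, B(9) = 208, B(10) = 401, B(11) = 773.

B(n) = B(n-1) + B(n-2) + B(n-3) + B(n-4), B(1) = 1, B(2) = 2, B(3) = 4, B(4) = 8; B(11) = 773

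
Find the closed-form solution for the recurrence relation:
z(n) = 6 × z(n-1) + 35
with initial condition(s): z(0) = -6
Recurrence: z(n) = 6 × z(n-1) + 35, initial: z(0) = -6.
Try z(n) = A·6ⁿ + C. Substituting: A·6ⁿ + C = 6(A·6ⁿ⁻¹ + C) + 35 = A·6ⁿ + 6C + 35, so C = 6C + 35, giving C = -7. Then z(0) = A - 7 = -6 gives A = 1.

z(n) = 6ⁿ - 7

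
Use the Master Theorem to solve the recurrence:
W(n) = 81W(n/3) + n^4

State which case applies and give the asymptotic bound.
Master Theorem template: W(n) = a·W(n/b) + f(n).
Here: a=81, b=3, f(n)=n^4
Compute log_b(a) = log_3(81) = 4.
f(n) = n^4 = Θ(n^4). Case 2: W(n) = Θ(n^4 log n).

Case 2: W(n) = Θ(n^4 log n)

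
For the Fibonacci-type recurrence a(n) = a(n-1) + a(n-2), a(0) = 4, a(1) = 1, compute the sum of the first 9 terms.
Computing the sequence terms: 4, 1, 5, 6, 11, 17, 28, 45, 73
Adding these values together:

190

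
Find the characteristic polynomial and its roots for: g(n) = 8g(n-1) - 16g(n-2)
Substitute g(n) = rⁿ and divide through by rⁿ⁻²: r² - 8r + 16 = 0
Factor: (r - 4)² = 0, so r = 4 (double root).
General solution: g(n) = (A + Bn)·4ⁿ

Characteristic: r² - 8r + 16 = 0, Roots: r = 4 (double root)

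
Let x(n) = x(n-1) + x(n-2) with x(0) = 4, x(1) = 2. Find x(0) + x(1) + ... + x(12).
Computing the sequence terms: 4, 2, 6, 8, 14, 22, 36, 58, 94, 152, 246, 398, 644
Adding these values together:

1684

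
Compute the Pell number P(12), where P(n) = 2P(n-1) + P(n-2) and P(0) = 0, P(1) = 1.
Computing the sequence terms:
0, 1, 2, 5, 12, 29, 70, 169, 408, 985, 2378, 5741, 13860

13860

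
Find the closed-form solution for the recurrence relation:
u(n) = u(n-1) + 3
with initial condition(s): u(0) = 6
Recurrence: u(n) = u(n-1) + 3, initial: u(0) = 6.
Each step adds 3, so u(n) = u(0) + 3n = 3n + 6.

u(n) = 3n + 6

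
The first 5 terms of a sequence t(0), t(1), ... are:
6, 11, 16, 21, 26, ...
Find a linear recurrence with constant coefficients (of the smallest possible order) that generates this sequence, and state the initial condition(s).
Look for the lowest-order linear relation among consecutive terms.
Observation: consecutive differences are constant (= 5).
Check at n=2: 1·11 + 5 = 16. ✓

t(n) = t(n-1) + 5, t(0) = 6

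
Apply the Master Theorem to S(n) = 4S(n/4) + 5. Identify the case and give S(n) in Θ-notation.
Master Theorem template: S(n) = a·S(n/b) + f(n).
Here: a=4, b=4, f(n)=5
Compute log_b(a) = log_4(4) = 1.
f(n) = 5 = O(n^(1-ε)) with ε = 1. Case 1: S(n) = Θ(n^log_b(a)) = Θ(n).

Case 1: S(n) = Θ(n)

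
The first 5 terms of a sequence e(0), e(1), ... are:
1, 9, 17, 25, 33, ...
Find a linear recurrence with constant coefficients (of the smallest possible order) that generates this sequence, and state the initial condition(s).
Look for the lowest-order linear relation among consecutive terms.
Observation: consecutive differences are constant (= 8).
Check at n=2: 1·9 + 8 = 17. ✓

e(n) = e(n-1) + 8, e(0) = 1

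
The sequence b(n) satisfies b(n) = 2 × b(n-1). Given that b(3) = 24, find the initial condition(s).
In general b(n) = 2ⁿ · b(0). At n = 3: b(0) = b(3) / 2^3 = 24 / 8 = 3.

b(0) = 3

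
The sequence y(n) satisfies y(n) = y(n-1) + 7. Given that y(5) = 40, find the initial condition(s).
y(5) = y(0) + 5·7, so y(0) = 40 - 35 = 5.

y(0) = 5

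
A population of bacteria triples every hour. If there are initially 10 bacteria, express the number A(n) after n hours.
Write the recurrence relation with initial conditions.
Each hour multiplies the count by 3, so the count after n hours depends only on the count after n-1 hours: A(n) = 3 × A(n-1). The starting count gives A(0) = 10.
Unrolling n times gives the closed form A(n) = 10 × 3ⁿ.

A(n) = 3 × A(n-1), A(0) = 10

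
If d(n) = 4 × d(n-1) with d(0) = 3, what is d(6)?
Computing step by step:
d(0) = 3
d(1) = 4 × 3 = 12
d(2) = 4 × 12 = 48
d(3) = 4 × 48 = 192
d(4) = 4 × 192 = 768
d(5) = 4 × 768 = 3072
d(6) = 4 × 3072 = 12288

12288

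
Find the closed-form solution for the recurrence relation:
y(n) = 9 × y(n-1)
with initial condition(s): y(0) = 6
Recurrence: y(n) = 9 × y(n-1), initial: y(0) = 6.
Each term is 9 times the previous, so this is geometric with ratio 9. After n steps: y(n) = y(0)·9ⁿ = 6·9ⁿ.

y(n) = 6·9ⁿ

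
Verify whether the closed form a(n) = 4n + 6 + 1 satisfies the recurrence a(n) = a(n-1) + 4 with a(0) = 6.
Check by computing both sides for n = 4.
From the recurrence with a(0) = 6:
  a(0) = 6, a(1) = 10, a(2) = 14, a(3) = 18, a(4) = 22
  so the recurrence gives a(4) = 22.
From the proposed closed form a(n) = 4n + 6 + 1:
  a(4) = 23.
The recurrence gives 22 but the closed form gives 23, so the closed form does not satisfy the recurrence.

No, the closed form is incorrect.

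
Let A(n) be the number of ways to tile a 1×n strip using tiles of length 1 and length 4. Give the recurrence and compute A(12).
Condition on the last tile: it has length 1 (leaving a 1×(n-1) strip) or length 4 (leaving a 1×(n-4) strip), so A(n) = A(n-1) + A(n-4) (order-4 linear recurrence).
For 0 ≤ i < 4 only unit tiles fit, so A(i) = 1.
Iterating the recurrence: A(4) = 2, A(5) = 3, A(6) = 4, A(7) = 5, A(8) = 7, A(9) = 10, A(10) = 14, A(11) = 19, A(12) = 26.

A(n) = A(n-1) + A(n-4), with A(i) = 1 for 0 ≤ i < 4; A(12) = 26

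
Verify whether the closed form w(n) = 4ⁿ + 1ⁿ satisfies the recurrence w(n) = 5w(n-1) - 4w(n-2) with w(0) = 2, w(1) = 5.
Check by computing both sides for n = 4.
From the recurrence with w(0) = 2, w(1) = 5:
  w(0) = 2, w(1) = 5, w(2) = 17, w(3) = 65, w(4) = 257
  so the recurrence gives w(4) = 257.
From the proposed closed form w(n) = 4ⁿ + 1ⁿ:
  w(4) = 257.
Both sides give 257 at n = 4, and the initial condition(s) match, so the closed form is consistent.

Yes, the closed form is correct.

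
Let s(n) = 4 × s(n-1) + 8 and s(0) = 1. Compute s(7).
Computing step by step:
s(0) = 1
s(1) = 4 × 1 + 8 = 12
s(2) = 4 × 12 + 8 = 56
s(3) = 4 × 56 + 8 = 232
s(4) = 4 × 232 + 8 = 936
s(5) = 4 × 936 + 8 = 3752
s(6) = 4 × 3752 + 8 = 15016
s(7) = 4 × 15016 + 8 = 60072

60072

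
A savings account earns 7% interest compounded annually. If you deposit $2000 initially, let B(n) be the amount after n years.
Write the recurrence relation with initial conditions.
Each year the balance grows by 7%, i.e. is multiplied by 1 + 7/100 = 1.07, so B(n) = 1.07 × B(n-1). The initial deposit gives B(0) = 2000.
Unrolling gives the closed form B(n) = 2000 × (1.07)ⁿ.

B(n) = 1.07 × B(n-1), B(0) = 2000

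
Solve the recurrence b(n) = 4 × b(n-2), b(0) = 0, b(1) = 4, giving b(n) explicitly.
Recurrence: b(n) = 4 × b(n-2), initial: b(0) = 0, b(1) = 4.
Characteristic equation: r² - 4 = 0, which factors as (r - 2)(r + 2) = 0, so r = 2, -2. General solution b(n) = A·2ⁿ + B·(-2)ⁿ. From b(0) = 0: A + B = 0. From b(1) = 4: 2A - 2B = 4. Solving gives A = 1, B = -1.

b(n) = 2ⁿ - (-2)ⁿ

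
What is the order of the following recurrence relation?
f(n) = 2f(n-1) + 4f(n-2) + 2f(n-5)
The order is the largest lag k for which f(n-k) appears. Here the deepest term is f(n-5), so the order is 5.

Order 5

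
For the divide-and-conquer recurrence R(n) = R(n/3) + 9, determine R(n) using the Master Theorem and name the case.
Master Theorem template: R(n) = a·R(n/b) + f(n).
Here: a=1, b=3, f(n)=9
Compute log_b(a) = log_3(1) = 0.
f(n) = 9 = Θ(1). Case 2: R(n) = Θ(log n).

Case 2: R(n) = Θ(log n)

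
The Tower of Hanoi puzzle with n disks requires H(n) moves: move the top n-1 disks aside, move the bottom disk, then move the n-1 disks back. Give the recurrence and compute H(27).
Moving n disks = move the top n-1 disks aside (H(n-1) moves) + move the largest disk (1 move) + move the n-1 disks back on top (H(n-1) moves), so H(n) = 2H(n-1) + 1, with H(1) = 1 (a single disk takes one move).
First terms: 1, 3, 7, 15, 31, 63, … — each is one less than a power of 2. Indeed H(n) + 1 = 2(H(n-1) + 1) with H(1) + 1 = 2, so H(n) + 1 = 2ⁿ and H(n) = 2ⁿ - 1.
Hence H(27) = 2^27 - 1 = 134217728 - 1 = 134217727.

H(n) = 2H(n-1) + 1, H(1) = 1; H(27) = 134217727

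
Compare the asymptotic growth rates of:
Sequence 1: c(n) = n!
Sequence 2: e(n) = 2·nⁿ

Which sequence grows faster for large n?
Comparing growth rates:
Growth-rate hierarchy: log n ≺ any polynomial ≺ any exponential cⁿ (c>1) ≺ n! ≺ nⁿ.
super-exponential nⁿ dominates factorial asymptotically.

e(n) grows faster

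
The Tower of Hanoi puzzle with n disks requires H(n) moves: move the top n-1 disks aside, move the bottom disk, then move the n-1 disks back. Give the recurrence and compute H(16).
Moving n disks = move the top n-1 disks aside (H(n-1) moves) + move the largest disk (1 move) + move the n-1 disks back on top (H(n-1) moves), so H(n) = 2H(n-1) + 1, with H(1) = 1 (a single disk takes one move).
First terms: 1, 3, 7, 15, 31, 63, … — each is one less than a power of 2. Indeed H(n) + 1 = 2(H(n-1) + 1) with H(1) + 1 = 2, so H(n) + 1 = 2ⁿ and H(n) = 2ⁿ - 1.
Hence H(16) = 2^16 - 1 = 65536 - 1 = 65535.

H(n) = 2H(n-1) + 1, H(1) = 1; H(16) = 65535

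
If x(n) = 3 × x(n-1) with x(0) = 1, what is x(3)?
Computing step by step:
x(0) = 1
x(1) = 3 × 1 = 3
x(2) = 3 × 3 = 9
x(3) = 3 × 9 = 27

27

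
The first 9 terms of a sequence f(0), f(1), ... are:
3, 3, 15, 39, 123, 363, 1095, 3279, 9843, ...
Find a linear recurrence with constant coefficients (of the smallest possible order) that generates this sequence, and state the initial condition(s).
Look for the lowest-order linear relation among consecutive terms.
Observation: f(n) - 2·f(n-1) - (3)·f(n-2) = 0 holds for the shown terms, and no order-1 relation f(n) = α·f(n-1) + β fits.
Check at n=3: 2·15 + (3)·3 = 39. ✓

f(n) = 2f(n-1) + 3f(n-2), f(0) = 3, f(1) = 3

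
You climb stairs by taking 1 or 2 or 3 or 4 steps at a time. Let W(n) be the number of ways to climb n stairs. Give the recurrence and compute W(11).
Condition on the size of the last step (1 to 4): before it there were n-1, …, n-4 stairs climbed, and these cases are disjoint, so W(n) = W(n-1) + W(n-2) + W(n-3) + W(n-4) (order-4 linear recurrence).
Initial conditions by direct count (compositions of i into parts ≤ 4): W(1) = 1; W(2) = 2; W(3) = 4; W(4) = 8.
Iterating the recurrence: W(5) = 15, W(6) = 29, W(7) = 56, W(8) = 108, W(9) = 208, W(10) = 401, W(11) = 773.

W(n) = W(n-1) + W(n-2) + W(n-3) + W(n-4), W(1) = 1, W(2) = 2, W(3) = 4, W(4) = 8; W(11) = 773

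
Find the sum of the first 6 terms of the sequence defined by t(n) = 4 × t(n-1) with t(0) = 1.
Computing the sequence terms: 1, 4, 16, 64, 256, 1024
Adding these values together:

1365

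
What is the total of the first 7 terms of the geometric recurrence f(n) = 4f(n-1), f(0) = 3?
Computing the sequence terms: 3, 12, 48, 192, 768, 3072, 12288
Adding these values together:

16383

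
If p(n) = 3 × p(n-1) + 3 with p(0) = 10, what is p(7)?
Computing step by step:
p(0) = 10
p(1) = 3 × 10 + 3 = 33
p(2) = 3 × 33 + 3 = 102
p(3) = 3 × 102 + 3 = 309
p(4) = 3 × 309 + 3 = 930
p(5) = 3 × 930 + 3 = 2793
p(6) = 3 × 2793 + 3 = 8382
p(7) = 3 × 8382 + 3 = 25149

25149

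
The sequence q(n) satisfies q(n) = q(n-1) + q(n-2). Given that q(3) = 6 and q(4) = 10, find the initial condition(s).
Work backwards using q(k) = q(k+2) - q(k+1):
q(2) = q(4) - q(3) = 10 - 6 = 4
q(1) = q(3) - q(2) = 6 - 4 = 2
q(0) = q(2) - q(1) = 4 - 2 = 2

q(0) = 2, q(1) = 2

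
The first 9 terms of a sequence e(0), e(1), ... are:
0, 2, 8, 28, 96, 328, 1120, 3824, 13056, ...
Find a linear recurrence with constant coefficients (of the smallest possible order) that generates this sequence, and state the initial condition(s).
Look for the lowest-order linear relation among consecutive terms.
Observation: e(n) - 4·e(n-1) - (-2)·e(n-2) = 0 holds for the shown terms, and no order-1 relation e(n) = α·e(n-1) + β fits.
Check at n=3: 4·8 + (-2)·2 = 28. ✓

e(n) = 4e(n-1) - 2e(n-2), e(0) = 0, e(1) = 2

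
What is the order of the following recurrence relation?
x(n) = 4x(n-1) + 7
The order is the largest lag k for which x(n-k) appears. Here the deepest term is x(n-1) (the 7 term is non-homogeneous and does not affect the order), so the order is 1.

Order 1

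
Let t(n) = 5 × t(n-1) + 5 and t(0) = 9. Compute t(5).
Computing step by step:
t(0) = 9
t(1) = 5 × 9 + 5 = 50
t(2) = 5 × 50 + 5 = 255
t(3) = 5 × 255 + 5 = 1280
t(4) = 5 × 1280 + 5 = 6405
t(5) = 5 × 6405 + 5 = 32030

32030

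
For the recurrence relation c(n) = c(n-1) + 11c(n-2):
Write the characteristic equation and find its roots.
Substitute c(n) = rⁿ and divide through by rⁿ⁻²: r² - r - 11 = 0
Discriminant: 1² + 4·11 = 45, not a perfect square, so by the quadratic formula r = (1 ± √45)/2.
General solution: c(n) = A·r₁ⁿ + B·r₂ⁿ where r₁,r₂ = (1 ± √45)/2

Characteristic: r² - r - 11 = 0, Roots: r = (1 ± √45)/2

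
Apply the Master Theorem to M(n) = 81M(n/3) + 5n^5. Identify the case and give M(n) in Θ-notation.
Master Theorem template: M(n) = a·M(n/b) + f(n).
Here: a=81, b=3, f(n)=5n^5
Compute log_b(a) = log_3(81) = 4.
f(n) = 5n^5 = Ω(n^(4+ε)) with ε = 1, and the regularity condition holds (a·f(n/b) = (a/b^5)·f(n) with a/b^5 = 3^-1 < 1). Case 3: M(n) = Θ(f(n)) = Θ(n^5).

Case 3: M(n) = Θ(n^5)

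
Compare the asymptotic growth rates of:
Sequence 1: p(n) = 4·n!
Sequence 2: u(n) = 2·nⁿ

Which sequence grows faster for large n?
Comparing growth rates:
Growth-rate hierarchy: log n ≺ any polynomial ≺ any exponential cⁿ (c>1) ≺ n! ≺ nⁿ.
super-exponential nⁿ dominates factorial asymptotically.

u(n) grows faster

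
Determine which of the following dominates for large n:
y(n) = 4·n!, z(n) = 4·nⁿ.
Comparing growth rates:
Growth-rate hierarchy: log n ≺ any polynomial ≺ any exponential cⁿ (c>1) ≺ n! ≺ nⁿ.
super-exponential nⁿ dominates factorial asymptotically.

z(n) grows faster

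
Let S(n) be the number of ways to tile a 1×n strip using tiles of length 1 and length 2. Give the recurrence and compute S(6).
Condition on the last tile: it has length 1 (leaving a 1×(n-1) strip) or length 2 (leaving a 1×(n-2) strip), so S(n) = S(n-1) + S(n-2) (order-2 linear recurrence).
For 0 ≤ i < 2 only unit tiles fit, so S(i) = 1.
Iterating the recurrence: S(2) = 2, S(3) = 3, S(4) = 5, S(5) = 8, S(6) = 13.

S(n) = S(n-1) + S(n-2), with S(i) = 1 for 0 ≤ i < 2; S(6) = 13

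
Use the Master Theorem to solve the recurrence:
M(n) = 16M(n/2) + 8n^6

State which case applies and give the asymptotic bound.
Master Theorem template: M(n) = a·M(n/b) + f(n).
Here: a=16, b=2, f(n)=8n^6
Compute log_b(a) = log_2(16) = 4.
f(n) = 8n^6 = Ω(n^(4+ε)) with ε = 2, and the regularity condition holds (a·f(n/b) = (a/b^6)·f(n) with a/b^6 = 2^-2 < 1). Case 3: M(n) = Θ(f(n)) = Θ(n^6).

Case 3: M(n) = Θ(n^6)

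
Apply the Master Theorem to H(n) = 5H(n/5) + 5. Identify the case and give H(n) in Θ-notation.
Master Theorem template: H(n) = a·H(n/b) + f(n).
Here: a=5, b=5, f(n)=5
Compute log_b(a) = log_5(5) = 1.
f(n) = 5 = O(n^(1-ε)) with ε = 1. Case 1: H(n) = Θ(n^log_b(a)) = Θ(n).

Case 1: H(n) = Θ(n)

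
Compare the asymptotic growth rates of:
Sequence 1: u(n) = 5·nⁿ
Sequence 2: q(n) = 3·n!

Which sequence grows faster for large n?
Comparing growth rates:
Growth-rate hierarchy: log n ≺ any polynomial ≺ any exponential cⁿ (c>1) ≺ n! ≺ nⁿ.
super-exponential nⁿ dominates factorial asymptotically.

u(n) grows faster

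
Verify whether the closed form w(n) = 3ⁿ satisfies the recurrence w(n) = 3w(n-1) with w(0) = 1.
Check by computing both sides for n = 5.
From the recurrence with w(0) = 1:
  w(0) = 1, w(1) = 3, w(2) = 9, w(3) = 27, w(4) = 81, w(5) = 243
  so the recurrence gives w(5) = 243.
From the proposed closed form w(n) = 3ⁿ:
  w(5) = 243.
Both sides give 243 at n = 5, and the initial condition(s) match, so the closed form is consistent.

Yes, the closed form is correct.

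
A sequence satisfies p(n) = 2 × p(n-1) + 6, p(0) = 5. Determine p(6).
Computing step by step:
p(0) = 5
p(1) = 2 × 5 + 6 = 16
p(2) = 2 × 16 + 6 = 38
p(3) = 2 × 38 + 6 = 82
p(4) = 2 × 82 + 6 = 170
p(5) = 2 × 170 + 6 = 346
p(6) = 2 × 346 + 6 = 698

698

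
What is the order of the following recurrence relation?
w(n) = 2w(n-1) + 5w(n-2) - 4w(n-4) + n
The order is the largest lag k for which w(n-k) appears. Here the deepest term is w(n-4) (the n term is non-homogeneous and does not affect the order), so the order is 4.

Order 4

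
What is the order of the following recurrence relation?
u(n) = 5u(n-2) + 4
The order is the largest lag k for which u(n-k) appears. Here the deepest term is u(n-2) (the 4 term is non-homogeneous and does not affect the order), so the order is 2.

Order 2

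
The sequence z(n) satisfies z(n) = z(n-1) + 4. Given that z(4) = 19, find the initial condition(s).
z(4) = z(0) + 4·4, so z(0) = 19 - 16 = 3.

z(0) = 3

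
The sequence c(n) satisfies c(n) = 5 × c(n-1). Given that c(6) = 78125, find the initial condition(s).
In general c(n) = 5ⁿ · c(0). At n = 6: c(0) = c(6) / 5^6 = 78125 / 15625 = 5.

c(0) = 5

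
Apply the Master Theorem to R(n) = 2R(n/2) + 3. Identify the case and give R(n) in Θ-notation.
Master Theorem template: R(n) = a·R(n/b) + f(n).
Here: a=2, b=2, f(n)=3
Compute log_b(a) = log_2(2) = 1.
f(n) = 3 = O(n^(1-ε)) with ε = 1. Case 1: R(n) = Θ(n^log_b(a)) = Θ(n).

Case 1: R(n) = Θ(n)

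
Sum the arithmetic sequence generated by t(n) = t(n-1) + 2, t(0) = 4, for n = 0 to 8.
Computing the sequence terms: 4, 6, 8, 10, 12, 14, 16, 18, 20
Adding these values together:

108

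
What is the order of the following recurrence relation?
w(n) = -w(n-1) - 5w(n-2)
The order is the largest lag k for which w(n-k) appears. Here the deepest term is w(n-2), so the order is 2.

Order 2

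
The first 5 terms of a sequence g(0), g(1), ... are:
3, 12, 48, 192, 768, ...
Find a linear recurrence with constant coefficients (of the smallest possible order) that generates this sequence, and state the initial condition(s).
Look for the lowest-order linear relation among consecutive terms.
Observation: each term is 4× the previous.
Check at n=2: 4·12 = 48. ✓

g(n) = 4 × g(n-1), g(0) = 3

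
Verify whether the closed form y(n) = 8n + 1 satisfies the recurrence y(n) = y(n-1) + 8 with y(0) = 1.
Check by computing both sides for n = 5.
From the recurrence with y(0) = 1:
  y(0) = 1, y(1) = 9, y(2) = 17, y(3) = 25, y(4) = 33, y(5) = 41
  so the recurrence gives y(5) = 41.
From the proposed closed form y(n) = 8n + 1:
  y(5) = 41.
Both sides give 41 at n = 5, and the initial condition(s) match, so the closed form is consistent.

Yes, the closed form is correct.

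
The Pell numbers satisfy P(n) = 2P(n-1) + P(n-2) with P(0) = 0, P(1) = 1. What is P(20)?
Computing the sequence terms:
0, 1, 2, 5, 12, 29, 70, 169, 408, 985, 2378, 5741, 13860, 33461, 80782, 195025, 470832, 1136689, 2744210, 6625109, 15994428

15994428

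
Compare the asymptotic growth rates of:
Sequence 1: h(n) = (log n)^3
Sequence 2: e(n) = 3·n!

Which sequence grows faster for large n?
Comparing growth rates:
Growth-rate hierarchy: log n ≺ any polynomial ≺ any exponential cⁿ (c>1) ≺ n! ≺ nⁿ.
factorial dominates polylogarithmic (log n)^3 asymptotically.

e(n) grows faster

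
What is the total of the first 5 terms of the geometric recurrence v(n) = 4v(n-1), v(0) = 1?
Computing the sequence terms: 1, 4, 16, 64, 256
Adding these values together:

341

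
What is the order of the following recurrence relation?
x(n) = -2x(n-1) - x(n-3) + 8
The order is the largest lag k for which x(n-k) appears. Here the deepest term is x(n-3) (the 8 term is non-homogeneous and does not affect the order), so the order is 3.

Order 3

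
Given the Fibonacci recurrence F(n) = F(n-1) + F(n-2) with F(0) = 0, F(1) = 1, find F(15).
Computing the sequence terms:
0, 1, 1, 2, 3, 5, 8, 13, 21, 34, 55, 89, 144, 233, 377, 610

610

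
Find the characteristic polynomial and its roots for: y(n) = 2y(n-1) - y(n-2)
Substitute y(n) = rⁿ and divide through by rⁿ⁻²: r² - 2r + 1 = 0
Factor: (r - 1)² = 0, so r = 1 (double root).
General solution: y(n) = (A + Bn)·1ⁿ

Characteristic: r² - 2r + 1 = 0, Roots: r = 1 (double root)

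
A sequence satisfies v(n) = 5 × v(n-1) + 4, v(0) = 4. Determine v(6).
Computing step by step:
v(0) = 4
v(1) = 5 × 4 + 4 = 24
v(2) = 5 × 24 + 4 = 124
v(3) = 5 × 124 + 4 = 624
v(4) = 5 × 624 + 4 = 3124
v(5) = 5 × 3124 + 4 = 15624
v(6) = 5 × 15624 + 4 = 78124

78124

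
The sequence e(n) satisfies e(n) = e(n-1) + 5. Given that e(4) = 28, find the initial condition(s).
e(4) = e(0) + 4·5, so e(0) = 28 - 20 = 8.

e(0) = 8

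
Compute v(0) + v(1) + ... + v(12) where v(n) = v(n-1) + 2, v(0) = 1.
Computing the sequence terms: 1, 3, 5, 7, 9, 11, 13, 15, 17, 19, 21, 23, 25
Adding these values together:

169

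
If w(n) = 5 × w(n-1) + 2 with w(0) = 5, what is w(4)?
Computing step by step:
w(0) = 5
w(1) = 5 × 5 + 2 = 27
w(2) = 5 × 27 + 2 = 137
w(3) = 5 × 137 + 2 = 687
w(4) = 5 × 687 + 2 = 3437

3437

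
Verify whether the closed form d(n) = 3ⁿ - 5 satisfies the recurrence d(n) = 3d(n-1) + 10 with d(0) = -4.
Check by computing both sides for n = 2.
From the recurrence with d(0) = -4:
  d(0) = -4, d(1) = -2, d(2) = 4
  so the recurrence gives d(2) = 4.
From the proposed closed form d(n) = 3ⁿ - 5:
  d(2) = 4.
Both sides give 4 at n = 2, and the initial condition(s) match, so the closed form is consistent.

Yes, the closed form is correct.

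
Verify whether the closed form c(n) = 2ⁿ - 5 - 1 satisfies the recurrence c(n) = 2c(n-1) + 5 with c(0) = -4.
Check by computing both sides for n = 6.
From the recurrence with c(0) = -4:
  c(0) = -4, c(1) = -3, c(2) = -1, c(3) = 3, c(4) = 11, c(5) = 27, c(6) = 59
  so the recurrence gives c(6) = 59.
From the proposed closed form c(n) = 2ⁿ - 5 - 1:
  c(6) = 58.
The recurrence gives 59 but the closed form gives 58, so the closed form does not satisfy the recurrence.

No, the closed form is incorrect.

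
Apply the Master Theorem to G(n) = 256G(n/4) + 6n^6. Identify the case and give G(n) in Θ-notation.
Master Theorem template: G(n) = a·G(n/b) + f(n).
Here: a=256, b=4, f(n)=6n^6
Compute log_b(a) = log_4(256) = 4.
f(n) = 6n^6 = Ω(n^(4+ε)) with ε = 2, and the regularity condition holds (a·f(n/b) = (a/b^6)·f(n) with a/b^6 = 4^-2 < 1). Case 3: G(n) = Θ(f(n)) = Θ(n^6).

Case 3: G(n) = Θ(n^6)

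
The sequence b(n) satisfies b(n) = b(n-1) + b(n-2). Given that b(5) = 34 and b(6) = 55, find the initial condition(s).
Work backwards using b(k) = b(k+2) - b(k+1):
b(4) = b(6) - b(5) = 55 - 34 = 21
b(3) = b(5) - b(4) = 34 - 21 = 13
b(2) = b(4) - b(3) = 21 - 13 = 8
b(1) = b(3) - b(2) = 13 - 8 = 5
b(0) = b(2) - b(1) = 8 - 5 = 3

b(0) = 3, b(1) = 5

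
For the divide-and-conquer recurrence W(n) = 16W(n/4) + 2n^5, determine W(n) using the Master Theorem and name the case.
Master Theorem template: W(n) = a·W(n/b) + f(n).
Here: a=16, b=4, f(n)=2n^5
Compute log_b(a) = log_4(16) = 2.
f(n) = 2n^5 = Ω(n^(2+ε)) with ε = 3, and the regularity condition holds (a·f(n/b) = (a/b^5)·f(n) with a/b^5 = 4^-3 < 1). Case 3: W(n) = Θ(f(n)) = Θ(n^5).

Case 3: W(n) = Θ(n^5)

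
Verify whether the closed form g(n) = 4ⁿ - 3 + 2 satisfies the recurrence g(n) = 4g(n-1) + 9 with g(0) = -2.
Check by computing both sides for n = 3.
From the recurrence with g(0) = -2:
  g(0) = -2, g(1) = 1, g(2) = 13, g(3) = 61
  so the recurrence gives g(3) = 61.
From the proposed closed form g(n) = 4ⁿ - 3 + 2:
  g(3) = 63.
The recurrence gives 61 but the closed form gives 63, so the closed form does not satisfy the recurrence.

No, the closed form is incorrect.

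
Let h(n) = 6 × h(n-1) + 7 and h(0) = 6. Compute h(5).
Computing step by step:
h(0) = 6
h(1) = 6 × 6 + 7 = 43
h(2) = 6 × 43 + 7 = 265
h(3) = 6 × 265 + 7 = 1597
h(4) = 6 × 1597 + 7 = 9589
h(5) = 6 × 9589 + 7 = 57541

57541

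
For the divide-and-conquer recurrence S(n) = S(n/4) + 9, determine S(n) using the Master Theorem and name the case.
Master Theorem template: S(n) = a·S(n/b) + f(n).
Here: a=1, b=4, f(n)=9
Compute log_b(a) = log_4(1) = 0.
f(n) = 9 = Θ(1). Case 2: S(n) = Θ(log n).

Case 2: S(n) = Θ(log n)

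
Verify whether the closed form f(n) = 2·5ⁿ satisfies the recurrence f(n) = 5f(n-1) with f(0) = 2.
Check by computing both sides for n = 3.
From the recurrence with f(0) = 2:
  f(0) = 2, f(1) = 10, f(2) = 50, f(3) = 250
  so the recurrence gives f(3) = 250.
From the proposed closed form f(n) = 2·5ⁿ:
  f(3) = 250.
Both sides give 250 at n = 3, and the initial condition(s) match, so the closed form is consistent.

Yes, the closed form is correct.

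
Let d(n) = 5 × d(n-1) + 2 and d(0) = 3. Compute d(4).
Computing step by step:
d(0) = 3
d(1) = 5 × 3 + 2 = 17
d(2) = 5 × 17 + 2 = 87
d(3) = 5 × 87 + 2 = 437
d(4) = 5 × 437 + 2 = 2187

2187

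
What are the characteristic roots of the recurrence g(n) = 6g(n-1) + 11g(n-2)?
Substitute g(n) = rⁿ and divide through by rⁿ⁻²: r² - 6r - 11 = 0
Discriminant: 6² + 4·11 = 80, not a perfect square, so by the quadratic formula r = (6 ± √80)/2.
General solution: g(n) = A·r₁ⁿ + B·r₂ⁿ where r₁,r₂ = (6 ± √80)/2

Characteristic: r² - 6r - 11 = 0, Roots: r = (6 ± √80)/2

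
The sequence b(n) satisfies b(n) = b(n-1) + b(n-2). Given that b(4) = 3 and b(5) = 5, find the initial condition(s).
Work backwards using b(k) = b(k+2) - b(k+1):
b(3) = b(5) - b(4) = 5 - 3 = 2
b(2) = b(4) - b(3) = 3 - 2 = 1
b(1) = b(3) - b(2) = 2 - 1 = 1
b(0) = b(2) - b(1) = 1 - 1 = 0

b(0) = 0, b(1) = 1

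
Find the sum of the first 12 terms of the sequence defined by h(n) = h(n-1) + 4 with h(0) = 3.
Computing the sequence terms: 3, 7, 11, 15, 19, 23, 27, 31, 35, 39, 43, 47
Adding these values together:

300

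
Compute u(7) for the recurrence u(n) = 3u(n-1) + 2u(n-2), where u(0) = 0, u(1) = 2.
Computing the sequence terms:
0, 2, 6, 22, 78, 278, 990, 3526

3526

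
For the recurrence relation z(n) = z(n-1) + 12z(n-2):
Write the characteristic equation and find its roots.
Substitute z(n) = rⁿ and divide through by rⁿ⁻²: r² - r - 12 = 0
Factor: (r + 3)(r - 4) = 0, so r = -3, 4.
General solution: z(n) = A·(-3)ⁿ + B·4ⁿ

Characteristic: r² - r - 12 = 0, Roots: r = -3, 4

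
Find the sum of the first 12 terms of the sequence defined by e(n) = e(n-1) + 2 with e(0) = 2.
Computing the sequence terms: 2, 4, 6, 8, 10, 12, 14, 16, 18, 20, 22, 24
Adding these values together:

156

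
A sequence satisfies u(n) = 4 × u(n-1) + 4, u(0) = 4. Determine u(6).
Computing step by step:
u(0) = 4
u(1) = 4 × 4 + 4 = 20
u(2) = 4 × 20 + 4 = 84
u(3) = 4 × 84 + 4 = 340
u(4) = 4 × 340 + 4 = 1364
u(5) = 4 × 1364 + 4 = 5460
u(6) = 4 × 5460 + 4 = 21844

21844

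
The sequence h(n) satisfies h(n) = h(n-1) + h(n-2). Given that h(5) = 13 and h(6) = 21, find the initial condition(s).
Work backwards using h(k) = h(k+2) - h(k+1):
h(4) = h(6) - h(5) = 21 - 13 = 8
h(3) = h(5) - h(4) = 13 - 8 = 5
h(2) = h(4) - h(3) = 8 - 5 = 3
h(1) = h(3) - h(2) = 5 - 3 = 2
h(0) = h(2) - h(1) = 3 - 2 = 1

h(0) = 1, h(1) = 2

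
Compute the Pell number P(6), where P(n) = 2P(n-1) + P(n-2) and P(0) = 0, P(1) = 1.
Computing the sequence terms:
0, 1, 2, 5, 12, 29, 70

70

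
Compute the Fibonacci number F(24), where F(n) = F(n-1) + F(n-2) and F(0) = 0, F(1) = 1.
Computing the sequence terms:
0, 1, 1, 2, 3, 5, 8, 13, 21, 34, 55, 89, 144, 233, 377, 610, 987, 1597, 2584, 4181, 6765, 10946, 17711, 28657, 46368

46368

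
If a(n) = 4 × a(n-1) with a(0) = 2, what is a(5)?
Computing step by step:
a(0) = 2
a(1) = 4 × 2 = 8
a(2) = 4 × 8 = 32
a(3) = 4 × 32 = 128
a(4) = 4 × 128 = 512
a(5) = 4 × 512 = 2048

2048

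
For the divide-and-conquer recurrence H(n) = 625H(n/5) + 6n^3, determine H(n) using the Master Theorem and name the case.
Master Theorem template: H(n) = a·H(n/b) + f(n).
Here: a=625, b=5, f(n)=6n^3
Compute log_b(a) = log_5(625) = 4.
f(n) = 6n^3 = O(n^(4-ε)) with ε = 1. Case 1: H(n) = Θ(n^log_b(a)) = Θ(n^4).

Case 1: H(n) = Θ(n^4)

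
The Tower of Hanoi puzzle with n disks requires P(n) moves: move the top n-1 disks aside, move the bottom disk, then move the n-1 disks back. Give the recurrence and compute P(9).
Moving n disks = move the top n-1 disks aside (P(n-1) moves) + move the largest disk (1 move) + move the n-1 disks back on top (P(n-1) moves), so P(n) = 2P(n-1) + 1, with P(1) = 1 (a single disk takes one move).
First terms: 1, 3, 7, 15, 31, 63, … — each is one less than a power of 2. Indeed P(n) + 1 = 2(P(n-1) + 1) with P(1) + 1 = 2, so P(n) + 1 = 2ⁿ and P(n) = 2ⁿ - 1.
Hence P(9) = 2^9 - 1 = 512 - 1 = 511.

P(n) = 2P(n-1) + 1, P(1) = 1; P(9) = 511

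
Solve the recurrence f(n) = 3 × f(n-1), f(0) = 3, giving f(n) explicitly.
Recurrence: f(n) = 3 × f(n-1), initial: f(0) = 3.
Each term is 3 times the previous, so this is geometric with ratio 3. After n steps: f(n) = f(0)·3ⁿ = 3·3ⁿ.

f(n) = 3·3ⁿ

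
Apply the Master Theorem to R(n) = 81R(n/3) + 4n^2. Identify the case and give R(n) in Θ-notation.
Master Theorem template: R(n) = a·R(n/b) + f(n).
Here: a=81, b=3, f(n)=4n^2
Compute log_b(a) = log_3(81) = 4.
f(n) = 4n^2 = O(n^(4-ε)) with ε = 2. Case 1: R(n) = Θ(n^log_b(a)) = Θ(n^4).

Case 1: R(n) = Θ(n^4)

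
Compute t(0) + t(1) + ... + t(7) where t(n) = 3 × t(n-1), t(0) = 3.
Computing the sequence terms: 3, 9, 27, 81, 243, 729, 2187, 6561
Adding these values together:

9840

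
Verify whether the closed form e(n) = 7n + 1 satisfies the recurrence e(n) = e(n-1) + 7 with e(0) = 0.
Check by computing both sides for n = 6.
From the recurrence with e(0) = 0:
  e(0) = 0, e(1) = 7, e(2) = 14, e(3) = 21, e(4) = 28, e(5) = 35, e(6) = 42
  so the recurrence gives e(6) = 42.
From the proposed closed form e(n) = 7n + 1:
  e(6) = 43.
The recurrence gives 42 but the closed form gives 43, so the closed form does not satisfy the recurrence.

No, the closed form is incorrect.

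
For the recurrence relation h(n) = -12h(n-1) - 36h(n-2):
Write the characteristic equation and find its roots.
Substitute h(n) = rⁿ and divide through by rⁿ⁻²: r² + 12r + 36 = 0
Factor: (r + 6)² = 0, so r = -6 (double root).
General solution: h(n) = (A + Bn)·(-6)ⁿ

Characteristic: r² + 12r + 36 = 0, Roots: r = -6 (double root)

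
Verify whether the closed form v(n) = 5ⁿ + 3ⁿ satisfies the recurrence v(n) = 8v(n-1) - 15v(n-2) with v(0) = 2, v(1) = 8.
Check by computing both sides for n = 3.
From the recurrence with v(0) = 2, v(1) = 8:
  v(0) = 2, v(1) = 8, v(2) = 34, v(3) = 152
  so the recurrence gives v(3) = 152.
From the proposed closed form v(n) = 5ⁿ + 3ⁿ:
  v(3) = 152.
Both sides give 152 at n = 3, and the initial condition(s) match, so the closed form is consistent.

Yes, the closed form is correct.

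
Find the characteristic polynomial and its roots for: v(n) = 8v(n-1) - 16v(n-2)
Substitute v(n) = rⁿ and divide through by rⁿ⁻²: r² - 8r + 16 = 0
Factor: (r - 4)² = 0, so r = 4 (double root).
General solution: v(n) = (A + Bn)·4ⁿ

Characteristic: r² - 8r + 16 = 0, Roots: r = 4 (double root)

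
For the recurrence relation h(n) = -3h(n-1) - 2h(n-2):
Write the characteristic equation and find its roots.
Substitute h(n) = rⁿ and divide through by rⁿ⁻²: r² + 3r + 2 = 0
Factor: (r + 2)(r + 1) = 0, so r = -2, -1.
General solution: h(n) = A·(-2)ⁿ + B·(-1)ⁿ

Characteristic: r² + 3r + 2 = 0, Roots: r = -2, -1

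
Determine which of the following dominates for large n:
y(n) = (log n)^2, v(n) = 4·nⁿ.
Comparing growth rates:
Growth-rate hierarchy: log n ≺ any polynomial ≺ any exponential cⁿ (c>1) ≺ n! ≺ nⁿ.
super-exponential nⁿ dominates polylogarithmic (log n)^2 asymptotically.

v(n) grows faster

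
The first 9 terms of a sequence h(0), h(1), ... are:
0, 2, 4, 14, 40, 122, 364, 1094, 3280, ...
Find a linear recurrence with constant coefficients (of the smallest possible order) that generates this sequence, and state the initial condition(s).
Look for the lowest-order linear relation among consecutive terms.
Observation: h(n) - 2·h(n-1) - (3)·h(n-2) = 0 holds for the shown terms, and no order-1 relation h(n) = α·h(n-1) + β fits.
Check at n=3: 2·4 + (3)·2 = 14. ✓

h(n) = 2h(n-1) + 3h(n-2), h(0) = 0, h(1) = 2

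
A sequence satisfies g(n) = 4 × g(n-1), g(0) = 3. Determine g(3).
Computing step by step:
g(0) = 3
g(1) = 4 × 3 = 12
g(2) = 4 × 12 = 48
g(3) = 4 × 48 = 192

192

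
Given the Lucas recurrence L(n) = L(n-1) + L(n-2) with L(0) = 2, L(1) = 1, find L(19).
Computing the sequence terms:
2, 1, 3, 4, 7, 11, 18, 29, 47, 76, 123, 199, 322, 521, 843, 1364, 2207, 3571, 5778, 9349

9349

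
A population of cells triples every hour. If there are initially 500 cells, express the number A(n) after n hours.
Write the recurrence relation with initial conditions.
Each hour multiplies the count by 3, so the count after n hours depends only on the count after n-1 hours: A(n) = 3 × A(n-1). The starting count gives A(0) = 500.
Unrolling n times gives the closed form A(n) = 500 × 3ⁿ.

A(n) = 3 × A(n-1), A(0) = 500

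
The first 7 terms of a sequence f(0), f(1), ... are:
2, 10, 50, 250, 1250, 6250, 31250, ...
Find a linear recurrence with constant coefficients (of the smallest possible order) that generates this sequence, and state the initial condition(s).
Look for the lowest-order linear relation among consecutive terms.
Observation: each term is 5× the previous.
Check at n=2: 5·10 = 50. ✓

f(n) = 5 × f(n-1), f(0) = 2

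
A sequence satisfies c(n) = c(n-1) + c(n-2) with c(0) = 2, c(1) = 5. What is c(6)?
Computing the sequence terms:
2, 5, 7, 12, 19, 31, 50

50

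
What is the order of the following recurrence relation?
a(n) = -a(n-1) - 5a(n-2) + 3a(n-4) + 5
The order is the largest lag k for which a(n-k) appears. Here the deepest term is a(n-4) (the 5 term is non-homogeneous and does not affect the order), so the order is 4.

Order 4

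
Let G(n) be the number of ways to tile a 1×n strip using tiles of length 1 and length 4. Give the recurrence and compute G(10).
Condition on the last tile: it has length 1 (leaving a 1×(n-1) strip) or length 4 (leaving a 1×(n-4) strip), so G(n) = G(n-1) + G(n-4) (order-4 linear recurrence).
For 0 ≤ i < 4 only unit tiles fit, so G(i) = 1.
Iterating the recurrence: G(4) = 2, G(5) = 3, G(6) = 4, G(7) = 5, G(8) = 7, G(9) = 10, G(10) = 14.

G(n) = G(n-1) + G(n-4), with G(i) = 1 for 0 ≤ i < 4; G(10) = 14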